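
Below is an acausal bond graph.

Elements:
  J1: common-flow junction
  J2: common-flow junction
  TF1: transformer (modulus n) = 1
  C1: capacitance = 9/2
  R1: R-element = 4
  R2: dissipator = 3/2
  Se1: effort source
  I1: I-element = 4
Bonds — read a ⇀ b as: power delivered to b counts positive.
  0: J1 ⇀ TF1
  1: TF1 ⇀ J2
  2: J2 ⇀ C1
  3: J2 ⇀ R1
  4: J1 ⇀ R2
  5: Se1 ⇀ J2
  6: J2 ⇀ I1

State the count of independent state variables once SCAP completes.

β5 stroke→J2  (source Se1 imposes e)
β2 stroke→J2  (C1 integral (e out))
β6 stroke→I1  (prefer integral on I1)
β1 stroke→J2  (common-f at J2 fixed by 6)
β3 stroke→J2  (J2 flow already set via bond 6)
β0 stroke→TF1  (through TF1, causality passes straight; one stroke at TF1)
β4 stroke→J1  (common-f at J1 fixed by 0)

2  (C1, I1 all integral)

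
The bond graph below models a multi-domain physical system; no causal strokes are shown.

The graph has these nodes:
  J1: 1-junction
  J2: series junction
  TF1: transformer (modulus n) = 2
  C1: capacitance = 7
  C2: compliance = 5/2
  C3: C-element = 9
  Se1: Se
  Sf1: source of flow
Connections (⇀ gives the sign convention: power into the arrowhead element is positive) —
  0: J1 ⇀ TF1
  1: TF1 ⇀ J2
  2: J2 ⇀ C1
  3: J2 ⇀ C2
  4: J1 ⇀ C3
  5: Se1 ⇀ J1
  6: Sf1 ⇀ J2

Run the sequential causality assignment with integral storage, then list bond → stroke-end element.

#0 →TF1
#1 →J2
#2 →J2
#3 →J2
#4 →J1
#5 →J1
#6 →Sf1

β5 stroke→J1  (source Se1 imposes e)
β6 stroke→Sf1  (Sf1: flow source, stroke at near end)
β1 stroke→J2  (common-f at J2 fixed by 6)
β2 stroke→J2  (common-f at J2 fixed by 6)
β3 stroke→J2  (J2: bond 6 brought flow, rest push out)
β0 stroke→TF1  (TF TF1: opposite of bond 1)
β4 stroke→J1  (1-jn J1 has f-setter on 0)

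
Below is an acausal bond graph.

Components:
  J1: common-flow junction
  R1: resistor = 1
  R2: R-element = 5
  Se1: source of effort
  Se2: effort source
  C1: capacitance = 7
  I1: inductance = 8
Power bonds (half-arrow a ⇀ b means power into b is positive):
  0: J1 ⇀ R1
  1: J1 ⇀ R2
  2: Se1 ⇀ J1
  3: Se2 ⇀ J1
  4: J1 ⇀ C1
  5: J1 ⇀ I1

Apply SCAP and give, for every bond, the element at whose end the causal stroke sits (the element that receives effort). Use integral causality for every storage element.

b0 |J1
b1 |J1
b2 |J1
b3 |J1
b4 |J1
b5 |I1

b2 stroke→J1  (Se1 (Se) sets effort on bond)
b3 stroke→J1  (Se2 fixes effort; stroke away)
b4 stroke→J1  (prefer integral on C1)
b5 stroke→I1  (I1 outputs flow p/I1)
b0 stroke→J1  (J1 flow already set via bond 5)
b1 stroke→J1  (1-jn J1 has f-setter on 5)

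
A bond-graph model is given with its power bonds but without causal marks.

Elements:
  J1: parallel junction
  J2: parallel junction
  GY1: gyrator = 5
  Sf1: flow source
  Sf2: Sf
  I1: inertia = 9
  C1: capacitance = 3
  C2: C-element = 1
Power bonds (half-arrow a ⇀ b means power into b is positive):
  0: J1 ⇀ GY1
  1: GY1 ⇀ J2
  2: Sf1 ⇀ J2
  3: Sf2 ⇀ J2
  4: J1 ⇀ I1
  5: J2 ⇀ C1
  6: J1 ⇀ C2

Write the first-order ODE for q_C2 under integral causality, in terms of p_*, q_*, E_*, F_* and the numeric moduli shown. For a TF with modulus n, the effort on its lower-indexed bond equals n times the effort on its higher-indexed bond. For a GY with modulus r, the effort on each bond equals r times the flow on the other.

#2 stroke→Sf1  (source Sf1 imposes f)
#3 stroke→Sf2  (Sf2 fixes flow; stroke at Sf2)
#4 stroke→I1  (prefer integral on I1)
#5 stroke→J2  (C1 integral (e out))
#1 stroke→GY1  (J2 effort already set via bond 5)
#0 stroke→GY1  (GY1 both-in/both-out from 1)
#6 stroke→J1  (J1 needs exactly one e-in)

dq_C2/dt = -p_I1/9 - q_C1/15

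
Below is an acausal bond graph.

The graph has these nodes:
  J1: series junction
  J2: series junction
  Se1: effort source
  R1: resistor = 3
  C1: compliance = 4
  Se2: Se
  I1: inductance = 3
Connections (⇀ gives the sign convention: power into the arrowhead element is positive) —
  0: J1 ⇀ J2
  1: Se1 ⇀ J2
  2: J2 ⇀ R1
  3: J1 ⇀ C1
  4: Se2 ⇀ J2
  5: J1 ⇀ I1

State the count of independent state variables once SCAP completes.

bond 1 stroke→J2  (source Se1 imposes e)
bond 4 stroke→J2  (source Se2 imposes e)
bond 3 stroke→J1  (C1 outputs effort q/C1)
bond 5 stroke→I1  (I1: I, integral causality)
bond 0 stroke→J1  (J1: bond 5 brought flow, rest push out)
bond 2 stroke→J2  (1-jn J2 has f-setter on 0)

2  (C1, I1 all integral)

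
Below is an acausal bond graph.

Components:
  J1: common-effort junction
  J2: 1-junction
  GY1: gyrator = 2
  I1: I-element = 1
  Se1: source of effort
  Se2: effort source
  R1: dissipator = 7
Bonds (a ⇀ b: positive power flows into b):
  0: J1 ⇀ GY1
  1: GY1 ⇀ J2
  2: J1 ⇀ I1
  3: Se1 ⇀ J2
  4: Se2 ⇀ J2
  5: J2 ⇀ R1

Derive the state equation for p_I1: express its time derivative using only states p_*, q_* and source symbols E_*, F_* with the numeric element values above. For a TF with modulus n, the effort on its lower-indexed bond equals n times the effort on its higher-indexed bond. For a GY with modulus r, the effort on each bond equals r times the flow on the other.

dp_I1/dt = 2*E_Se1/7 + 2*E_Se2/7 - 4*p_I1/7

β3 |J2  (Se1 (Se) sets effort on bond)
β4 |J2  (Se2 (Se) sets effort on bond)
β2 |I1  (I1 integral (f out))
β0 |J1  (J1 needs exactly one e-in)
β1 |J2  (GY GY1: same side as bond 0)
β5 |R1  (only one flow-in slot at J2)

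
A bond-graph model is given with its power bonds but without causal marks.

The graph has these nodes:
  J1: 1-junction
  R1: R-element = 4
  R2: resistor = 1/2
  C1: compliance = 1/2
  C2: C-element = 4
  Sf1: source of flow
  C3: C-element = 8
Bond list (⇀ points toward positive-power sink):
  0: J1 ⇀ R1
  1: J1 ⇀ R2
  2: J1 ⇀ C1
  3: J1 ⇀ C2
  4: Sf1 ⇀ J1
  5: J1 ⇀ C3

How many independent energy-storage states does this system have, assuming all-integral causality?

3  (C1, C2, C3 all integral)

β4 stroke→Sf1  (source Sf1 imposes f)
β0 stroke→J1  (1-jn J1 has f-setter on 4)
β1 stroke→J1  (1-jn J1 has f-setter on 4)
β2 stroke→J1  (J1: bond 4 brought flow, rest push out)
β3 stroke→J1  (common-f at J1 fixed by 4)
β5 stroke→J1  (common-f at J1 fixed by 4)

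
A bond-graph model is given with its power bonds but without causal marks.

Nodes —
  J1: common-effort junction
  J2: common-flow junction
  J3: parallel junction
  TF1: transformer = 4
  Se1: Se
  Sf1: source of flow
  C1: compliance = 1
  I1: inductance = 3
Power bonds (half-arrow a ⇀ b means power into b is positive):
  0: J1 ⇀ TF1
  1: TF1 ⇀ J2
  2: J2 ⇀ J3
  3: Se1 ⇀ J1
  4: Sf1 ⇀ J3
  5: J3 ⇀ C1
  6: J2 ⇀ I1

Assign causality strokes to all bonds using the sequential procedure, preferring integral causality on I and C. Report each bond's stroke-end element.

b0 →TF1
b1 →J2
b2 →J2
b3 →J1
b4 →Sf1
b5 →J3
b6 →I1

bond 3 stroke at J1  (source Se1 imposes e)
bond 4 stroke at Sf1  (Sf1: flow source, stroke at near end)
bond 0 stroke at TF1  (J1 effort already set via bond 3)
bond 1 stroke at J2  (through TF1, causality passes straight; one stroke at TF1)
bond 5 stroke at J3  (prefer integral on C1)
bond 2 stroke at J2  (0-jn J3 has e-setter on 5)
bond 6 stroke at I1  (J2: last free bond brings flow in)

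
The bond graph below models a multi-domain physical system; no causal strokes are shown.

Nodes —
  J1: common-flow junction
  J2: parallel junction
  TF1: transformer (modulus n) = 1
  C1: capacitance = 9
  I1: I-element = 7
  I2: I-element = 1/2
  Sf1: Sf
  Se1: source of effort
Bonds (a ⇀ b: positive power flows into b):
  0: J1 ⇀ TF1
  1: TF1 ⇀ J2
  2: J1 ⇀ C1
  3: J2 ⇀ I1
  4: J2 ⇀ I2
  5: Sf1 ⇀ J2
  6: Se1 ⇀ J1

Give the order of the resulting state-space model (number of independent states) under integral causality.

β5 |Sf1  (source Sf1 imposes f)
β6 |J1  (Se1 (Se) sets effort on bond)
β2 |J1  (C1: C, integral causality)
β0 |TF1  (J1: last free bond brings flow in)
β1 |J2  (TF1 one-in-one-out from 0)
β3 |I1  (J2: bond 1 brought effort, rest push out)
β4 |I2  (J2 effort already set via bond 1)

3  (C1, I1, I2 all integral)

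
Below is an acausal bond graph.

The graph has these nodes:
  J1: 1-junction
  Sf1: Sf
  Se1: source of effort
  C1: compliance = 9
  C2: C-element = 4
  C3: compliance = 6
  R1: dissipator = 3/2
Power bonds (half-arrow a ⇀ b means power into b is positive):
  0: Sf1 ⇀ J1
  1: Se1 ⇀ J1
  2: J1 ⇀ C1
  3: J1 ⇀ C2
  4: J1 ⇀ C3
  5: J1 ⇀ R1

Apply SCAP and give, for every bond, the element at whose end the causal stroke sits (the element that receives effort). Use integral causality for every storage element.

bond 0 stroke at Sf1
bond 1 stroke at J1
bond 2 stroke at J1
bond 3 stroke at J1
bond 4 stroke at J1
bond 5 stroke at J1

#0 →Sf1  (Sf1 fixes flow; stroke at Sf1)
#1 →J1  (source Se1 imposes e)
#2 →J1  (J1 flow already set via bond 0)
#3 →J1  (J1 flow already set via bond 0)
#4 →J1  (J1 flow already set via bond 0)
#5 →J1  (J1 flow already set via bond 0)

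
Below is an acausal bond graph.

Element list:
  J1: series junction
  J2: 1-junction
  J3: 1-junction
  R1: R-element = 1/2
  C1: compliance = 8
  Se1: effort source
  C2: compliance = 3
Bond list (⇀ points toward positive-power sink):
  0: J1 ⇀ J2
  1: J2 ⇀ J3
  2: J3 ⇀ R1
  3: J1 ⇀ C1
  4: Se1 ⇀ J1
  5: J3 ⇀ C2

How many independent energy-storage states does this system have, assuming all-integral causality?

bond 4 |J1  (source Se1 imposes e)
bond 3 |J1  (C1 integral (e out))
bond 0 |J2  (J1: last free bond brings flow in)
bond 1 |J3  (closing 1-jn rule on J2)
bond 5 |J3  (C2 integral (e out))
bond 2 |R1  (J3: last free bond brings flow in)

2  (C1, C2 all integral)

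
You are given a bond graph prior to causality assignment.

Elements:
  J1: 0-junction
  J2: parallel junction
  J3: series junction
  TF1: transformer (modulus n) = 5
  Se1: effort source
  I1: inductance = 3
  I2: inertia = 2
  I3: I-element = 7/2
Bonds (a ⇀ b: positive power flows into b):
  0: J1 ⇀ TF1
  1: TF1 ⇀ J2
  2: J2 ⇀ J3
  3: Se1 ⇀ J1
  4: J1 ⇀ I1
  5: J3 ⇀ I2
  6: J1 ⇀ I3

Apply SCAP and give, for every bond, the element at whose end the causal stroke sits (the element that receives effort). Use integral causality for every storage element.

β0 |TF1
β1 |J2
β2 |J3
β3 |J1
β4 |I1
β5 |I2
β6 |I3

bond 3 |J1  (source Se1 imposes e)
bond 0 |TF1  (0-jn J1 has e-setter on 3)
bond 4 |I1  (0-jn J1 has e-setter on 3)
bond 6 |I3  (J1: bond 3 brought effort, rest push out)
bond 1 |J2  (TF1 one-in-one-out from 0)
bond 2 |J3  (0-jn J2 has e-setter on 1)
bond 5 |I2  (J3: last free bond brings flow in)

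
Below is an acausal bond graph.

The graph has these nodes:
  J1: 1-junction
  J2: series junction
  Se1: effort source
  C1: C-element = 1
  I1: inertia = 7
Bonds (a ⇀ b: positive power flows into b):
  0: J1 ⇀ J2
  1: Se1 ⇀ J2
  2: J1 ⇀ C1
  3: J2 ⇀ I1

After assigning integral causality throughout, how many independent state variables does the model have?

2  (C1, I1 all integral)

b1 stroke→J2  (source Se1 imposes e)
b2 stroke→J1  (C1 outputs effort q/C1)
b0 stroke→J2  (closing 1-jn rule on J1)
b3 stroke→I1  (only one flow-in slot at J2)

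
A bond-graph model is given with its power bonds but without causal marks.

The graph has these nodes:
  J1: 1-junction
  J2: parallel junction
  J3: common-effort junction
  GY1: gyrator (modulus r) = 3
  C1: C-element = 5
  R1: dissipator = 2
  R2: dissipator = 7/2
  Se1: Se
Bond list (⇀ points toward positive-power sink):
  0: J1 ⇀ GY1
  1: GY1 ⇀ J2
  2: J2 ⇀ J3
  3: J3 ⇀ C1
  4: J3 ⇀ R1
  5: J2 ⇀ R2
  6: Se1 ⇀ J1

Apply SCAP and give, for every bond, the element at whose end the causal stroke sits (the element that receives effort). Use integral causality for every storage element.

#0 stroke→GY1
#1 stroke→GY1
#2 stroke→J2
#3 stroke→J3
#4 stroke→R1
#5 stroke→R2
#6 stroke→J1

b6 stroke→J1  (source Se1 imposes e)
b0 stroke→GY1  (closing 1-jn rule on J1)
b1 stroke→GY1  (GY1 both-in/both-out from 0)
b3 stroke→J3  (C1 outputs effort q/C1)
b2 stroke→J2  (common-e at J3 fixed by 3)
b4 stroke→R1  (0-jn J3 has e-setter on 3)
b5 stroke→R2  (J2: bond 2 brought effort, rest push out)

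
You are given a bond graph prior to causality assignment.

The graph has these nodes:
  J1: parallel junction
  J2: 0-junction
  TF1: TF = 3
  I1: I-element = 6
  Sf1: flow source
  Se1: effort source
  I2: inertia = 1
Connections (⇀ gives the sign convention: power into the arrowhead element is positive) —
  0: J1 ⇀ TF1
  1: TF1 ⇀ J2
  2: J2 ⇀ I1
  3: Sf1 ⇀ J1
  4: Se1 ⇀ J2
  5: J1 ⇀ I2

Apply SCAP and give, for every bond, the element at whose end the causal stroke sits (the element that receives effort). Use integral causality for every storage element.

#0 |J1
#1 |TF1
#2 |I1
#3 |Sf1
#4 |J2
#5 |I2

bond 3 |Sf1  (source Sf1 imposes f)
bond 4 |J2  (Se1: effort source, stroke at far end)
bond 1 |TF1  (0-jn J2 has e-setter on 4)
bond 2 |I1  (0-jn J2 has e-setter on 4)
bond 0 |J1  (through TF1, causality passes straight; one stroke at TF1)
bond 5 |I2  (0-jn J1 has e-setter on 0)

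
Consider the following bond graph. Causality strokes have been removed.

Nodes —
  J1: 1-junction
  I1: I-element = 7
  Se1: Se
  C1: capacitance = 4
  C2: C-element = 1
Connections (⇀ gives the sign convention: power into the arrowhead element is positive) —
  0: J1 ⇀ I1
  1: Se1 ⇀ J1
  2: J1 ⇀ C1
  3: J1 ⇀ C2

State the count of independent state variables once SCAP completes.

bond 1 |J1  (Se1: effort source, stroke at far end)
bond 0 |I1  (prefer integral on I1)
bond 2 |J1  (J1: bond 0 brought flow, rest push out)
bond 3 |J1  (common-f at J1 fixed by 0)

3  (C1, C2, I1 all integral)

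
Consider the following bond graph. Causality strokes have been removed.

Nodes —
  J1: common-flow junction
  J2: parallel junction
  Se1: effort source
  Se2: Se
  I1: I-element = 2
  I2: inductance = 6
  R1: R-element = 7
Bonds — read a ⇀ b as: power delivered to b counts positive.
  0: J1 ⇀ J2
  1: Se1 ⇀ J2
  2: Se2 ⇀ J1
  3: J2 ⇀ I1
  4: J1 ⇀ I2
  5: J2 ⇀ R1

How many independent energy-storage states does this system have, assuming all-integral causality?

b1 stroke at J2  (source Se1 imposes e)
b2 stroke at J1  (source Se2 imposes e)
b0 stroke at J1  (J2 effort already set via bond 1)
b3 stroke at I1  (J2 effort already set via bond 1)
b5 stroke at R1  (J2: bond 1 brought effort, rest push out)
b4 stroke at I2  (only one flow-in slot at J1)

2  (I1, I2 all integral)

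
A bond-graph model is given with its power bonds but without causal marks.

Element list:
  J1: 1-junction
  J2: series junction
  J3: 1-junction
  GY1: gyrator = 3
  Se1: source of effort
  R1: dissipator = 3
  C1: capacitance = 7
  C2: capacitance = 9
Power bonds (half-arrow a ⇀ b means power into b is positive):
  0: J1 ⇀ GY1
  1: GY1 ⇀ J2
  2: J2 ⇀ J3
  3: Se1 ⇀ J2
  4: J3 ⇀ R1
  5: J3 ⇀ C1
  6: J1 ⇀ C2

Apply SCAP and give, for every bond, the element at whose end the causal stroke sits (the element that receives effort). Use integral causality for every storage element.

#0 →GY1
#1 →GY1
#2 →J2
#3 →J2
#4 →J3
#5 →J3
#6 →J1

β3 stroke→J2  (source Se1 imposes e)
β5 stroke→J3  (prefer integral on C1)
β6 stroke→J1  (prefer integral on C2)
β0 stroke→GY1  (J1: last free bond brings flow in)
β1 stroke→GY1  (GY1: gyrator matches bond 0)
β2 stroke→J2  (1-jn J2 has f-setter on 1)
β4 stroke→J3  (common-f at J3 fixed by 2)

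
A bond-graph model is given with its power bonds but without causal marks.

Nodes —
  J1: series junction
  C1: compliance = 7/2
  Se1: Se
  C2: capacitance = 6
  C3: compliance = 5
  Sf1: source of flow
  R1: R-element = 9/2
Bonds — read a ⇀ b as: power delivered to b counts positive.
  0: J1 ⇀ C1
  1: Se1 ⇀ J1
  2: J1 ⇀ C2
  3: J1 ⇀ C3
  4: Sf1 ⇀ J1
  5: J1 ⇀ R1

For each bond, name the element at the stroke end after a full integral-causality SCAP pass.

b1 stroke at J1  (Se1 fixes effort; stroke away)
b4 stroke at Sf1  (source Sf1 imposes f)
b0 stroke at J1  (1-jn J1 has f-setter on 4)
b2 stroke at J1  (common-f at J1 fixed by 4)
b3 stroke at J1  (J1: bond 4 brought flow, rest push out)
b5 stroke at J1  (J1: bond 4 brought flow, rest push out)

#0 →J1
#1 →J1
#2 →J1
#3 →J1
#4 →Sf1
#5 →J1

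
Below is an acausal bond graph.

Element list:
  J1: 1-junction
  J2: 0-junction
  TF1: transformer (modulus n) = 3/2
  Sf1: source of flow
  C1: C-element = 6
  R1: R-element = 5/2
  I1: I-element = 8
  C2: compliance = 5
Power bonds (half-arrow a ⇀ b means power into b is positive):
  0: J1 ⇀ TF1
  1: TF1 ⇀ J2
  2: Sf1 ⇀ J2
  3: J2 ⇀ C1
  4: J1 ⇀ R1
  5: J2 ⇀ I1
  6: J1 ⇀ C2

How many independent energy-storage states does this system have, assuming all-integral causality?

β2 →Sf1  (source Sf1 imposes f)
β3 →J2  (prefer integral on C1)
β1 →TF1  (0-jn J2 has e-setter on 3)
β5 →I1  (common-e at J2 fixed by 3)
β0 →J1  (TF TF1: opposite of bond 1)
β6 →J1  (C2: C, integral causality)
β4 →R1  (J1: last free bond brings flow in)

3  (C1, C2, I1 all integral)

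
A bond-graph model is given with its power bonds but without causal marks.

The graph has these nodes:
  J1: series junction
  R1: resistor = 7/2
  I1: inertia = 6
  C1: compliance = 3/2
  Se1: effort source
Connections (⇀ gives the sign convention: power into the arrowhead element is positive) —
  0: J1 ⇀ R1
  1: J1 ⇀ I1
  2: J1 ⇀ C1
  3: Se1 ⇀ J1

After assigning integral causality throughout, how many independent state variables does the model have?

bond 3 stroke→J1  (Se1 fixes effort; stroke away)
bond 1 stroke→I1  (I1 integral (f out))
bond 0 stroke→J1  (J1 flow already set via bond 1)
bond 2 stroke→J1  (J1 flow already set via bond 1)

2  (C1, I1 all integral)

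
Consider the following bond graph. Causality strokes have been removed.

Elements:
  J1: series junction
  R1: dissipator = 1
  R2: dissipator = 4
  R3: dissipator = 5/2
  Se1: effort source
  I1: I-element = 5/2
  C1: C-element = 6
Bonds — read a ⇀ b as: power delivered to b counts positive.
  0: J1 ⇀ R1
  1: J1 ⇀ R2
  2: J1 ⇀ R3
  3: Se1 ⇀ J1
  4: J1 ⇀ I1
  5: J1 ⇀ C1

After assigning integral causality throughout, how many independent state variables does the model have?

β3 →J1  (Se1: effort source, stroke at far end)
β4 →I1  (I1: I, integral causality)
β0 →J1  (J1 flow already set via bond 4)
β1 →J1  (J1: bond 4 brought flow, rest push out)
β2 →J1  (common-f at J1 fixed by 4)
β5 →J1  (J1: bond 4 brought flow, rest push out)

2  (C1, I1 all integral)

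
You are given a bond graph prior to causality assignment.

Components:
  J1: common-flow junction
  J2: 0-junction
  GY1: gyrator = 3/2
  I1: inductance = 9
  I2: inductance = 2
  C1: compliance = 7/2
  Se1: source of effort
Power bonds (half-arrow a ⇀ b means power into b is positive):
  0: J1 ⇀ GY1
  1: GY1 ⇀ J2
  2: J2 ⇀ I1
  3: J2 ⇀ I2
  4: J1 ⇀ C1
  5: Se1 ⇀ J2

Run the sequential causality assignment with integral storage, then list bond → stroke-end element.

b0 stroke→GY1
b1 stroke→GY1
b2 stroke→I1
b3 stroke→I2
b4 stroke→J1
b5 stroke→J2

β5 →J2  (Se1 (Se) sets effort on bond)
β1 →GY1  (0-jn J2 has e-setter on 5)
β2 →I1  (J2: bond 5 brought effort, rest push out)
β3 →I2  (0-jn J2 has e-setter on 5)
β0 →GY1  (GY1: gyrator matches bond 1)
β4 →J1  (1-jn J1 has f-setter on 0)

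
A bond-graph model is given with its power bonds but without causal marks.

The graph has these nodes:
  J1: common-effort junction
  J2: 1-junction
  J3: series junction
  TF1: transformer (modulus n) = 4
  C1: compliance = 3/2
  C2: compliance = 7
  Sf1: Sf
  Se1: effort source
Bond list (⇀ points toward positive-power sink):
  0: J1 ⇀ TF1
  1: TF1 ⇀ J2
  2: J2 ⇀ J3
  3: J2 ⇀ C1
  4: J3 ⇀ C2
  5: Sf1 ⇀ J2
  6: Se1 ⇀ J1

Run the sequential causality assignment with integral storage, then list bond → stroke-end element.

#5 stroke at Sf1  (source Sf1 imposes f)
#6 stroke at J1  (Se1 fixes effort; stroke away)
#0 stroke at TF1  (0-jn J1 has e-setter on 6)
#1 stroke at J2  (J2 flow already set via bond 5)
#2 stroke at J2  (1-jn J2 has f-setter on 5)
#3 stroke at J2  (J2: bond 5 brought flow, rest push out)
#4 stroke at J3  (J3: bond 2 brought flow, rest push out)

b0 stroke at TF1
b1 stroke at J2
b2 stroke at J2
b3 stroke at J2
b4 stroke at J3
b5 stroke at Sf1
b6 stroke at J1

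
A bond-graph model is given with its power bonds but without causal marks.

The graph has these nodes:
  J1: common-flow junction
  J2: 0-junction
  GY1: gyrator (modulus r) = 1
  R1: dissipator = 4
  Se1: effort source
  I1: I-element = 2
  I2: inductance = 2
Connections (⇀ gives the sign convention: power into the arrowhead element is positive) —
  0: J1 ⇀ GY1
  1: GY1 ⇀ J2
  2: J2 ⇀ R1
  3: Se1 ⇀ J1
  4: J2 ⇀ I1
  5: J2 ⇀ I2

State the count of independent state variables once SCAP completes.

2  (I1, I2 all integral)

#3 →J1  (Se1: effort source, stroke at far end)
#0 →GY1  (closing 1-jn rule on J1)
#1 →GY1  (GY GY1: same side as bond 0)
#4 →I1  (prefer integral on I1)
#5 →I2  (I2 outputs flow p/I2)
#2 →J2  (only one effort-in slot at J2)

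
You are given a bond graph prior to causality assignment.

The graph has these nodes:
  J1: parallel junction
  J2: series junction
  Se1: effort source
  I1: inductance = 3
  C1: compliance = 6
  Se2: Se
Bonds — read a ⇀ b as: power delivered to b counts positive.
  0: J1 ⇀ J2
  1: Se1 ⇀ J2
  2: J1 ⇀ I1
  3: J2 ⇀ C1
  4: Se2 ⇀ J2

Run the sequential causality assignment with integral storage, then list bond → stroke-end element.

#1 →J2  (source Se1 imposes e)
#4 →J2  (Se2 (Se) sets effort on bond)
#2 →I1  (prefer integral on I1)
#0 →J1  (closing 0-jn rule on J1)
#3 →J2  (J2 flow already set via bond 0)

#0 stroke at J1
#1 stroke at J2
#2 stroke at I1
#3 stroke at J2
#4 stroke at J2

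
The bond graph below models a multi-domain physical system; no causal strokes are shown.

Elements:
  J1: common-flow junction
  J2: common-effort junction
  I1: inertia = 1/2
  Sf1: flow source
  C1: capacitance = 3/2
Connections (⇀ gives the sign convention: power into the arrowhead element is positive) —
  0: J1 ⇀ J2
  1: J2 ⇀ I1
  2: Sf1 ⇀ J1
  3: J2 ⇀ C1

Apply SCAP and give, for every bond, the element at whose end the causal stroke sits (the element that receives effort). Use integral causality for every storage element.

b0 |J1
b1 |I1
b2 |Sf1
b3 |J2

b2 |Sf1  (Sf1: flow source, stroke at near end)
b0 |J1  (common-f at J1 fixed by 2)
b1 |I1  (I1: I, integral causality)
b3 |J2  (closing 0-jn rule on J2)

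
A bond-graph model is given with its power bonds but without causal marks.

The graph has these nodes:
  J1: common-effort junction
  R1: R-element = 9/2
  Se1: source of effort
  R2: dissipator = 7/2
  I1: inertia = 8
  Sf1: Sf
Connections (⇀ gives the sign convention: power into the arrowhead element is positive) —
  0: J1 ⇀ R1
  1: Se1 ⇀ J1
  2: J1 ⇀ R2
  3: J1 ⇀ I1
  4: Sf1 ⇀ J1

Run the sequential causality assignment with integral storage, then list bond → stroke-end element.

#0 stroke→R1
#1 stroke→J1
#2 stroke→R2
#3 stroke→I1
#4 stroke→Sf1

#1 stroke at J1  (source Se1 imposes e)
#4 stroke at Sf1  (Sf1: flow source, stroke at near end)
#0 stroke at R1  (common-e at J1 fixed by 1)
#2 stroke at R2  (J1 effort already set via bond 1)
#3 stroke at I1  (J1: bond 1 brought effort, rest push out)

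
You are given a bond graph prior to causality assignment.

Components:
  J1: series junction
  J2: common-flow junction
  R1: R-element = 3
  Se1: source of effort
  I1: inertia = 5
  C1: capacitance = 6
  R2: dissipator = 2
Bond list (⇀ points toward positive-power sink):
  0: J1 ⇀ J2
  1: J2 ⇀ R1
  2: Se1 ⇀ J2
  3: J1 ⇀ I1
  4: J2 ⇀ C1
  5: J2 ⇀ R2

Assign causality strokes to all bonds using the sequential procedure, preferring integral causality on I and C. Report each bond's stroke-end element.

#0 |J1
#1 |J2
#2 |J2
#3 |I1
#4 |J2
#5 |J2

bond 2 →J2  (Se1 (Se) sets effort on bond)
bond 3 →I1  (I1 outputs flow p/I1)
bond 0 →J1  (J1 flow already set via bond 3)
bond 1 →J2  (J2 flow already set via bond 0)
bond 4 →J2  (common-f at J2 fixed by 0)
bond 5 →J2  (J2 flow already set via bond 0)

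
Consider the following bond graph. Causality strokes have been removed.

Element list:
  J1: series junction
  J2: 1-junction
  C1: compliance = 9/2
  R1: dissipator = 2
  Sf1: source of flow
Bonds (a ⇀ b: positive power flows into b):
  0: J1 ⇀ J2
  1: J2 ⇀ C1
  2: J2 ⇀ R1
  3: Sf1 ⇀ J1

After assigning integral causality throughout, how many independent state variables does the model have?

1  (C1 all integral)

bond 3 stroke at Sf1  (source Sf1 imposes f)
bond 0 stroke at J1  (common-f at J1 fixed by 3)
bond 1 stroke at J2  (common-f at J2 fixed by 0)
bond 2 stroke at J2  (1-jn J2 has f-setter on 0)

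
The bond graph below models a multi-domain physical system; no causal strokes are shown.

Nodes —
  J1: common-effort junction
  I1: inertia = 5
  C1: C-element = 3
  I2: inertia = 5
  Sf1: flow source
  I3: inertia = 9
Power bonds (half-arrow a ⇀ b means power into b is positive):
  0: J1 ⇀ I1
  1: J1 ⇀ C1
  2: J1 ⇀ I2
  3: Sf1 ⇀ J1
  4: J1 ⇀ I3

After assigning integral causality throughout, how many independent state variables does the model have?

b3 stroke at Sf1  (Sf1 fixes flow; stroke at Sf1)
b0 stroke at I1  (prefer integral on I1)
b1 stroke at J1  (prefer integral on C1)
b2 stroke at I2  (J1: bond 1 brought effort, rest push out)
b4 stroke at I3  (J1 effort already set via bond 1)

4  (C1, I1, I2, I3 all integral)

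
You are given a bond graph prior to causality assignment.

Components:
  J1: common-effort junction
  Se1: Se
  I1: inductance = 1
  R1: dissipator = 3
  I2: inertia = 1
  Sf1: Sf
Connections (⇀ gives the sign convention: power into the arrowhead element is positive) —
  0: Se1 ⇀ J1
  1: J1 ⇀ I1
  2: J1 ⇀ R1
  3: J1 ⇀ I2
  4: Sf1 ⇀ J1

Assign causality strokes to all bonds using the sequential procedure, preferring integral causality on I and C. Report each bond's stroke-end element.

β0 →J1  (Se1: effort source, stroke at far end)
β4 →Sf1  (source Sf1 imposes f)
β1 →I1  (J1: bond 0 brought effort, rest push out)
β2 →R1  (J1: bond 0 brought effort, rest push out)
β3 →I2  (J1: bond 0 brought effort, rest push out)

b0 →J1
b1 →I1
b2 →R1
b3 →I2
b4 →Sf1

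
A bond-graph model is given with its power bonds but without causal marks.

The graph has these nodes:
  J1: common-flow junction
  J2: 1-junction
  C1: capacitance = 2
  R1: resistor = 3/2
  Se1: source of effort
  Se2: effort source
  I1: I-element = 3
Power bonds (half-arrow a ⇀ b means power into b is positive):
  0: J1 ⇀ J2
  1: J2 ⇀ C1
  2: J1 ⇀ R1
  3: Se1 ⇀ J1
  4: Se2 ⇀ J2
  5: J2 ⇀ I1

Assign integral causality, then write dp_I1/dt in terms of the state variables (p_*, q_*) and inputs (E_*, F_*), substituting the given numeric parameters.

#3 →J1  (Se1 (Se) sets effort on bond)
#4 →J2  (Se2: effort source, stroke at far end)
#1 →J2  (C1 outputs effort q/C1)
#5 →I1  (I1 integral (f out))
#0 →J2  (common-f at J2 fixed by 5)
#2 →J1  (1-jn J1 has f-setter on 0)

dp_I1/dt = E_Se1 + E_Se2 - p_I1/2 - q_C1/2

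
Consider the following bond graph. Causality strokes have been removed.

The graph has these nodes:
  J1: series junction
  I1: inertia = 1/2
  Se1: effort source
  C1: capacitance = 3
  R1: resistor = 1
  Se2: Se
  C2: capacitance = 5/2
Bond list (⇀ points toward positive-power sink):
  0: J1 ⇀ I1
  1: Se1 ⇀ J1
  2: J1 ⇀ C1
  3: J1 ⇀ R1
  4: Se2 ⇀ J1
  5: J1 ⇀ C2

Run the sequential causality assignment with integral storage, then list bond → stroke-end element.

#0 →I1
#1 →J1
#2 →J1
#3 →J1
#4 →J1
#5 →J1

β1 stroke at J1  (source Se1 imposes e)
β4 stroke at J1  (source Se2 imposes e)
β0 stroke at I1  (prefer integral on I1)
β2 stroke at J1  (J1: bond 0 brought flow, rest push out)
β3 stroke at J1  (1-jn J1 has f-setter on 0)
β5 stroke at J1  (J1: bond 0 brought flow, rest push out)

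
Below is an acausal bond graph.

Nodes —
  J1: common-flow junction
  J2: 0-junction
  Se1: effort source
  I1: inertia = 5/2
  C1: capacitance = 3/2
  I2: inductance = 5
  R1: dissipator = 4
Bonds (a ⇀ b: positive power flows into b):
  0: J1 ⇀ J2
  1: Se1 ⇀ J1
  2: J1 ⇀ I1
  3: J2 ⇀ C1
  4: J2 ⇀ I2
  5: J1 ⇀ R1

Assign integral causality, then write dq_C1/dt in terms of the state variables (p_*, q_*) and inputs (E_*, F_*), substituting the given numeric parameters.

dq_C1/dt = 2*p_I1/5 - p_I2/5

#1 →J1  (source Se1 imposes e)
#2 →I1  (I1: I, integral causality)
#0 →J1  (J1: bond 2 brought flow, rest push out)
#5 →J1  (J1: bond 2 brought flow, rest push out)
#3 →J2  (prefer integral on C1)
#4 →I2  (J2: bond 3 brought effort, rest push out)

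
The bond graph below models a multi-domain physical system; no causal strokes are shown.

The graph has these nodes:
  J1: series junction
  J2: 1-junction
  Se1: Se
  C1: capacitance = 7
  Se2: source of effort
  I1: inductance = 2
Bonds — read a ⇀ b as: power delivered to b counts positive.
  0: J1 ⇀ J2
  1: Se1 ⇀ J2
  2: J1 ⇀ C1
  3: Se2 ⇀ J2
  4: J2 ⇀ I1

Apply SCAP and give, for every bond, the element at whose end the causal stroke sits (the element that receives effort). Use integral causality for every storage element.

#1 →J2  (source Se1 imposes e)
#3 →J2  (Se2 (Se) sets effort on bond)
#2 →J1  (C1 outputs effort q/C1)
#0 →J2  (only one flow-in slot at J1)
#4 →I1  (J2 needs exactly one f-in)

β0 →J2
β1 →J2
β2 →J1
β3 →J2
β4 →I1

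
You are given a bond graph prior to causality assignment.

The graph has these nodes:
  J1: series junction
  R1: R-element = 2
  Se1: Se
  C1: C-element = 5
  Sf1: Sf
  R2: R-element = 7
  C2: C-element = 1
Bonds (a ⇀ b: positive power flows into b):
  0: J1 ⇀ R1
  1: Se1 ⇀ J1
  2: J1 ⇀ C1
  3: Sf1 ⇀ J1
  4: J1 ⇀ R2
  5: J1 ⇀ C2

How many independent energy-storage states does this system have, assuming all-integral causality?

b1 |J1  (Se1 (Se) sets effort on bond)
b3 |Sf1  (Sf1 (Sf) sets flow on bond)
b0 |J1  (J1: bond 3 brought flow, rest push out)
b2 |J1  (J1: bond 3 brought flow, rest push out)
b4 |J1  (1-jn J1 has f-setter on 3)
b5 |J1  (J1: bond 3 brought flow, rest push out)

2  (C1, C2 all integral)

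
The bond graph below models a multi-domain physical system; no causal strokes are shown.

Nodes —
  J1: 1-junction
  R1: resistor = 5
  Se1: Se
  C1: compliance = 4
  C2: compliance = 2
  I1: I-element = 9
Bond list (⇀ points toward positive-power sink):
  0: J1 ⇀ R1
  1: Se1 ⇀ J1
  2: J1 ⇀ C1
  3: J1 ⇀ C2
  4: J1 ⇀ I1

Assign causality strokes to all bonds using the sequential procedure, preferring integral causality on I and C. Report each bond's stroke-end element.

β0 stroke→J1
β1 stroke→J1
β2 stroke→J1
β3 stroke→J1
β4 stroke→I1

#1 stroke at J1  (Se1: effort source, stroke at far end)
#2 stroke at J1  (C1 integral (e out))
#3 stroke at J1  (C2: C, integral causality)
#4 stroke at I1  (I1 outputs flow p/I1)
#0 stroke at J1  (J1: bond 4 brought flow, rest push out)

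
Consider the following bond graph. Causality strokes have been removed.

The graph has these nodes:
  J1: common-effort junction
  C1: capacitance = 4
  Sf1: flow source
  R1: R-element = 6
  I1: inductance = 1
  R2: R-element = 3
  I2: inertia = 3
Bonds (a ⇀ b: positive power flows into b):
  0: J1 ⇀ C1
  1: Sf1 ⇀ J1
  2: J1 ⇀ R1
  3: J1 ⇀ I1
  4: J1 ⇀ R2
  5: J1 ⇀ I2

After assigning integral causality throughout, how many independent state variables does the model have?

3  (C1, I1, I2 all integral)

#1 stroke→Sf1  (Sf1 (Sf) sets flow on bond)
#0 stroke→J1  (C1 outputs effort q/C1)
#2 stroke→R1  (common-e at J1 fixed by 0)
#3 stroke→I1  (common-e at J1 fixed by 0)
#4 stroke→R2  (J1 effort already set via bond 0)
#5 stroke→I2  (J1 effort already set via bond 0)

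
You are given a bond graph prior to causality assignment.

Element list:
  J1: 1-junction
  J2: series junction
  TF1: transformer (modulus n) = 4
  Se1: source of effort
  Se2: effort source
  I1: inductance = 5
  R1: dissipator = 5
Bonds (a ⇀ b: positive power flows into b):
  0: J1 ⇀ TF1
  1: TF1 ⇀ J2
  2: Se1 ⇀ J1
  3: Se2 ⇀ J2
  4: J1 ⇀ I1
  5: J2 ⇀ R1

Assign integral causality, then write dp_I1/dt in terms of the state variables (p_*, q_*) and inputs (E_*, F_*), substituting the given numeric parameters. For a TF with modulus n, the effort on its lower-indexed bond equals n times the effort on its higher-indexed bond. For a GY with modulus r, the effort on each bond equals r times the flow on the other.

bond 2 stroke at J1  (Se1: effort source, stroke at far end)
bond 3 stroke at J2  (source Se2 imposes e)
bond 4 stroke at I1  (I1 integral (f out))
bond 0 stroke at J1  (common-f at J1 fixed by 4)
bond 1 stroke at TF1  (TF1: transformer flips bond 0)
bond 5 stroke at J2  (J2 flow already set via bond 1)

dp_I1/dt = E_Se1 + 4*E_Se2 - 16*p_I1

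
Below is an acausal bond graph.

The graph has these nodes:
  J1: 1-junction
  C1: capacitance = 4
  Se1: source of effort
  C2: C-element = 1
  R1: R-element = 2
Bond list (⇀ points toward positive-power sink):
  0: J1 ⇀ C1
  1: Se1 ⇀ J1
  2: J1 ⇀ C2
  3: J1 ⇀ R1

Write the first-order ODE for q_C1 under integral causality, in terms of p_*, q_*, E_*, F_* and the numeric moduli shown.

dq_C1/dt = E_Se1/2 - q_C1/8 - q_C2/2

b1 stroke→J1  (Se1 fixes effort; stroke away)
b0 stroke→J1  (C1 outputs effort q/C1)
b2 stroke→J1  (C2: C, integral causality)
b3 stroke→R1  (closing 1-jn rule on J1)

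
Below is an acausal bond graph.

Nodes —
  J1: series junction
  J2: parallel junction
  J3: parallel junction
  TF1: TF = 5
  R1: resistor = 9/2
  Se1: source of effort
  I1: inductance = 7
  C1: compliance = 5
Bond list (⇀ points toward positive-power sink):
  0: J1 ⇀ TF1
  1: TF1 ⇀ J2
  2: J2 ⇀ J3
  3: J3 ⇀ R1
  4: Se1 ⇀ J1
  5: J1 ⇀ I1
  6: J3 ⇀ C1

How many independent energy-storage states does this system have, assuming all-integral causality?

#4 |J1  (Se1 (Se) sets effort on bond)
#5 |I1  (I1 integral (f out))
#0 |J1  (1-jn J1 has f-setter on 5)
#1 |TF1  (through TF1, causality passes straight; one stroke at TF1)
#2 |J2  (J2: last free bond brings effort in)
#6 |J3  (C1 outputs effort q/C1)
#3 |R1  (0-jn J3 has e-setter on 6)

2  (C1, I1 all integral)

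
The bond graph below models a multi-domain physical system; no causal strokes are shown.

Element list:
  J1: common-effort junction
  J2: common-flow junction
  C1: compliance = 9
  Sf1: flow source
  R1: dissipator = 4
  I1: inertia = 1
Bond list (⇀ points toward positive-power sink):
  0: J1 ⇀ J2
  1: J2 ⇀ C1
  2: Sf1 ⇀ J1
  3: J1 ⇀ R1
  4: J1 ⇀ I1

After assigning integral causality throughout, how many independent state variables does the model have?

#2 stroke at Sf1  (Sf1 fixes flow; stroke at Sf1)
#1 stroke at J2  (C1: C, integral causality)
#0 stroke at J1  (closing 1-jn rule on J2)
#3 stroke at R1  (J1 effort already set via bond 0)
#4 stroke at I1  (J1 effort already set via bond 0)

2  (C1, I1 all integral)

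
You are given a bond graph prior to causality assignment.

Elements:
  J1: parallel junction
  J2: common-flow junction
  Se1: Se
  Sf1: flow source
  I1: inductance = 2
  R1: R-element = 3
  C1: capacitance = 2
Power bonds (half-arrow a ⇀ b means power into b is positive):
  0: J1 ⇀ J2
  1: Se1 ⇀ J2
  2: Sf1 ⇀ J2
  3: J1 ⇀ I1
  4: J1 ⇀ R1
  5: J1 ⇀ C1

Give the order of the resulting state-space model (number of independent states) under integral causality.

#1 stroke at J2  (Se1 fixes effort; stroke away)
#2 stroke at Sf1  (Sf1: flow source, stroke at near end)
#0 stroke at J2  (common-f at J2 fixed by 2)
#3 stroke at I1  (I1 outputs flow p/I1)
#5 stroke at J1  (C1 outputs effort q/C1)
#4 stroke at R1  (common-e at J1 fixed by 5)

2  (C1, I1 all integral)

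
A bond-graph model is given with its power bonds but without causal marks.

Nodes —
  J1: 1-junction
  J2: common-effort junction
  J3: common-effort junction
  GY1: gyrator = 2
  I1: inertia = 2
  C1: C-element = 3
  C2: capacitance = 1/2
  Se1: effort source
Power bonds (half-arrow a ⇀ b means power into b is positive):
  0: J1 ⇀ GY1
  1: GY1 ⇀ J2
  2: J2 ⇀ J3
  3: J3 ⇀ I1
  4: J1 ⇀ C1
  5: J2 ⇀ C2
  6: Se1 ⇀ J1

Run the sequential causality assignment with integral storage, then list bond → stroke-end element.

bond 6 stroke→J1  (Se1 fixes effort; stroke away)
bond 3 stroke→I1  (I1 integral (f out))
bond 2 stroke→J3  (only one effort-in slot at J3)
bond 4 stroke→J1  (C1: C, integral causality)
bond 0 stroke→GY1  (closing 1-jn rule on J1)
bond 1 stroke→GY1  (GY1 both-in/both-out from 0)
bond 5 stroke→J2  (J2: last free bond brings effort in)

#0 stroke at GY1
#1 stroke at GY1
#2 stroke at J3
#3 stroke at I1
#4 stroke at J1
#5 stroke at J2
#6 stroke at J1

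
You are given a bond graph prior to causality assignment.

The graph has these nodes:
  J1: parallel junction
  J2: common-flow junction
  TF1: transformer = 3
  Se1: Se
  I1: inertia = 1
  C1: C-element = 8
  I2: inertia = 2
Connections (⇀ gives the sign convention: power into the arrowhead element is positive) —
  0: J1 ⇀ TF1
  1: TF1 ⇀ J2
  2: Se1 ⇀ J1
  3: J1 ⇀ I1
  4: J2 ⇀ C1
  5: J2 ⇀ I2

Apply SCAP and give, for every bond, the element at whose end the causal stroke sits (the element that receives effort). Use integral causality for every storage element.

#0 stroke→TF1
#1 stroke→J2
#2 stroke→J1
#3 stroke→I1
#4 stroke→J2
#5 stroke→I2

#2 →J1  (Se1 (Se) sets effort on bond)
#0 →TF1  (0-jn J1 has e-setter on 2)
#3 →I1  (J1: bond 2 brought effort, rest push out)
#1 →J2  (TF1: transformer flips bond 0)
#4 →J2  (C1 integral (e out))
#5 →I2  (J2: last free bond brings flow in)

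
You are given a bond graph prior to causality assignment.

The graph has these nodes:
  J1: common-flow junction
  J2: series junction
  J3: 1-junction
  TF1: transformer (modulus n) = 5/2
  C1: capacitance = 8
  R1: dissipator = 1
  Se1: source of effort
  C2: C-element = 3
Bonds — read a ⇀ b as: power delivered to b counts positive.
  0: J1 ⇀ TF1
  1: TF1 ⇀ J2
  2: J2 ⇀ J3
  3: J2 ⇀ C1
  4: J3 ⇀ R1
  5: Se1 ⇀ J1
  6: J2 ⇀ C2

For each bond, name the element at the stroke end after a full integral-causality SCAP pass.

bond 0 stroke→TF1
bond 1 stroke→J2
bond 2 stroke→J3
bond 3 stroke→J2
bond 4 stroke→R1
bond 5 stroke→J1
bond 6 stroke→J2

β5 →J1  (Se1: effort source, stroke at far end)
β0 →TF1  (J1 needs exactly one f-in)
β1 →J2  (through TF1, causality passes straight; one stroke at TF1)
β3 →J2  (C1 integral (e out))
β6 →J2  (C2 integral (e out))
β2 →J3  (J2 needs exactly one f-in)
β4 →R1  (closing 1-jn rule on J3)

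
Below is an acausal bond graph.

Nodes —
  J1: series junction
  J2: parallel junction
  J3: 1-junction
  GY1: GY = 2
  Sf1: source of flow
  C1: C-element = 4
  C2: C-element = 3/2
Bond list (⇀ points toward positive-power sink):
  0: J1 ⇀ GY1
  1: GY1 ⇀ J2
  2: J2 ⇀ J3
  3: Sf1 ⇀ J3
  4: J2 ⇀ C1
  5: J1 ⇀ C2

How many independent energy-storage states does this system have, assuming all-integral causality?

2  (C1, C2 all integral)

b3 →Sf1  (source Sf1 imposes f)
b2 →J3  (1-jn J3 has f-setter on 3)
b4 →J2  (C1 integral (e out))
b1 →GY1  (J2: bond 4 brought effort, rest push out)
b0 →GY1  (GY GY1: same side as bond 1)
b5 →J1  (J1: bond 0 brought flow, rest push out)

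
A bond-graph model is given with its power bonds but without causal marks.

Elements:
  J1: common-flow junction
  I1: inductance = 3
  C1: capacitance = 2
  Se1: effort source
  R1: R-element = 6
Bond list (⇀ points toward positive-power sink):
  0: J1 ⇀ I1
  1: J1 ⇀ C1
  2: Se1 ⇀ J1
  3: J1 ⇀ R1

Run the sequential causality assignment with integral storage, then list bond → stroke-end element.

bond 0 stroke at I1
bond 1 stroke at J1
bond 2 stroke at J1
bond 3 stroke at J1

#2 stroke at J1  (Se1 (Se) sets effort on bond)
#0 stroke at I1  (prefer integral on I1)
#1 stroke at J1  (common-f at J1 fixed by 0)
#3 stroke at J1  (common-f at J1 fixed by 0)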